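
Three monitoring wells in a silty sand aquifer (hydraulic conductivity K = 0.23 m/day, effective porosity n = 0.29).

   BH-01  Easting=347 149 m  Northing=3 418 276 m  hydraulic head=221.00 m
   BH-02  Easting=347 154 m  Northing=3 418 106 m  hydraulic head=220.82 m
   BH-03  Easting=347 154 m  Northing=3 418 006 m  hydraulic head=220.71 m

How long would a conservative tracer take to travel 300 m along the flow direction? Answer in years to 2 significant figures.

With h = a·x + b·y + c and BH-01 as origin, the differences give:
  5·a + (-170)·b = -0.18
  5·a + (-270)·b = -0.29
Eliminate b (×(-270) and ×(-170), subtract): -500·a = -0.700 → a = ∂h/∂x = +0.001400
Back-substitute: b = ∂h/∂y = +0.001100.
|∇h| = √(0.001400² + 0.001100²) = 0.00178
Seepage velocity v = K·i/n = 0.23 × 0.00178 / 0.29 = 0.001412 m/day.
t = 300 / 0.001412 = 2.125e+05 days = 582 years.

580 years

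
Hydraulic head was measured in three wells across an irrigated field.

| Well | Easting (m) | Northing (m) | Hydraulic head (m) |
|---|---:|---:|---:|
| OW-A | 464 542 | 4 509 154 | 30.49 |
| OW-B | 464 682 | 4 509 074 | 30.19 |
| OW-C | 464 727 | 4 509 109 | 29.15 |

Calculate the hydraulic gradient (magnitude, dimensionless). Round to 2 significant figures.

With h = a·x + b·y + c and OW-A as origin, the differences give:
  140·a + (-80)·b = -0.30
  185·a + (-45)·b = -1.34
Eliminate b (×(-45) and ×(-80), subtract): 8500·a = -93.700 → a = ∂h/∂x = -0.01102
Back-substitute: b = ∂h/∂y = -0.01554.
|∇h| = √(-0.01102² + -0.01554²) = 0.01905

0.019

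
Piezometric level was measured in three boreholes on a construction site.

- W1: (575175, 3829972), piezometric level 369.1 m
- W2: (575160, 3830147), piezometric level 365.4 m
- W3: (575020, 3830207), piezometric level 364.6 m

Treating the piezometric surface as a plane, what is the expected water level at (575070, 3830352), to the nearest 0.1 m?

361.3 m

Differences from W1: to W2 (Δx, Δy, Δh) = (-15, 175, -3.7); to W3 = (-155, 235, -4.5).
Solve a·Δx + b·Δy = Δh: det = (-15)·235 − (-155)·175 = 23600.
∂h/∂x = [(-3.7)·235 − (-4.5)·175] / 23600 = -0.003475
∂h/∂y = [(-15)·(-4.5) − (-155)·(-3.7)] / 23600 = -0.02144
h(575070, 3830352) = 369.1 + (-0.003475)·(-105) + (-0.02144)·(380) = 369.1 +0.365 -8.147 = 361.317 m.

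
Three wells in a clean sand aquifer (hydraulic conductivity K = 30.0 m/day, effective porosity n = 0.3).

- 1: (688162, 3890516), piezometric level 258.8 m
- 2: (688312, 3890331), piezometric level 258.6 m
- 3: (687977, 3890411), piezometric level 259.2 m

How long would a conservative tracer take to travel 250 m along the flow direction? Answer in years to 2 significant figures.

Differences from 1: to 2 (Δx, Δy, Δh) = (150, -185, -0.2); to 3 = (-185, -105, +0.4).
Determinant of the coordinate differences = 150·(-105) − (-185)·(-185) = -49975.
∂h/∂x = [(-0.2)·(-105) − (+0.4)·(-185)] / -49975 = -0.001901
∂h/∂y = [150·(+0.4) − (-185)·(-0.2)] / -49975 = -0.0004602
|∇h| = √(-0.001901² + -0.0004602²) = 0.001956
Seepage velocity v = K·i/n = 30.0 × 0.001956 / 0.3 = 0.1956 m/day.
t = 250 / 0.1956 = 1278 days = 3.5 years.

3.5 years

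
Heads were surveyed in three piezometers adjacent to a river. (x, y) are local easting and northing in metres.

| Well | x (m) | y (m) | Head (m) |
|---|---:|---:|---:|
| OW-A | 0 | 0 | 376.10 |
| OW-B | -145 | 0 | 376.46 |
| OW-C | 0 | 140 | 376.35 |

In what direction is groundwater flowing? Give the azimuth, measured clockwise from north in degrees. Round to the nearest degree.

126°

∂h/∂x = (376.46 − 376.10) / (-145 − 0) = -0.002483
∂h/∂y = (376.35 − 376.10) / (140 − 0) = +0.001786
Flow direction (−∇h) has components (+0.002483 E, -0.001786 N).
Azimuth = atan2(E, N) = atan2(+0.002483, -0.001786) = 125.7° ≈ 126°.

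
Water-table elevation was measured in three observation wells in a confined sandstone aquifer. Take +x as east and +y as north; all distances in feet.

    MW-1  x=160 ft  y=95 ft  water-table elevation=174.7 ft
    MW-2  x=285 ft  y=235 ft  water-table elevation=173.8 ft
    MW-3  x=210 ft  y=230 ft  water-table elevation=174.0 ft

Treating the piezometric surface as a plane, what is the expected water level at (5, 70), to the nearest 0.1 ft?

175.2 ft

Differences from MW-1: to MW-2 (Δx, Δy, Δh) = (125, 140, -0.9); to MW-3 = (50, 135, -0.7).
Determinant of the coordinate differences = 125·135 − 50·140 = 9875.
∂h/∂x = [(-0.9)·135 − (-0.7)·140] / 9875 = -0.002380
∂h/∂y = [125·(-0.7) − 50·(-0.9)] / 9875 = -0.004304
h(5, 70) = 174.7 + (-0.002380)·(-155) + (-0.004304)·(-25) = 174.7 +0.369 +0.108 = 175.176 ft.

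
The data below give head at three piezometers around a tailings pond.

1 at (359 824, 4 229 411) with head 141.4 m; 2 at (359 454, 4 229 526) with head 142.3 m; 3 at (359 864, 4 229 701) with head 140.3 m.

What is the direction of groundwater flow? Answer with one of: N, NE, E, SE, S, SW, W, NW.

Taking 1 as reference: 2−1 = (-370, 115, +0.9); 3−1 = (40, 290, -1.1).
Solve a·Δx + b·Δy = Δh: det = (-370)·290 − 40·115 = -111900.
∂h/∂x = [(+0.9)·290 − (-1.1)·115] / -111900 = -0.003463
∂h/∂y = [(-370)·(-1.1) − 40·(+0.9)] / -111900 = -0.003315
Flow = −∇h = (+0.003463 east, +0.003315 north), which points northeast.

NE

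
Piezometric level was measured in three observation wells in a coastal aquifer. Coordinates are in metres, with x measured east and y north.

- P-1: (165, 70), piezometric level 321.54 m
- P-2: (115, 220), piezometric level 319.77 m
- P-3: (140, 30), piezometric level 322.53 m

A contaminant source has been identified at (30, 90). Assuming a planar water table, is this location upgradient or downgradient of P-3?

With h = a·x + b·y + c and P-1 as origin, the differences give:
  (-50)·a + 150·b = -1.77
  (-25)·a + (-40)·b = +0.99
Eliminate b (×(-40) and ×150, subtract): 5750·a = -77.700 → a = ∂h/∂x = -0.01351
Back-substitute: b = ∂h/∂y = -0.01630.
Head at (30, 90) = 321.54 + (-0.01351)·(-135) + (-0.01630)·(20) = 323.04 m.
That is higher than the 322.53 m at P-3, so the point is upgradient.

upgradient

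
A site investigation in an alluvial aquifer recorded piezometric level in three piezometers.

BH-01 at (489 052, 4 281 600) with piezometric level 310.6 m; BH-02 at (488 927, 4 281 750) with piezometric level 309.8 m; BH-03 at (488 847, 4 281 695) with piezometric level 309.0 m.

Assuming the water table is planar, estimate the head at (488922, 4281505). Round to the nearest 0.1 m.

Differences from BH-01: to BH-02 (Δx, Δy, Δh) = (-125, 150, -0.8); to BH-03 = (-205, 95, -1.6).
Solve a·Δx + b·Δy = Δh: det = (-125)·95 − (-205)·150 = 18875.
∂h/∂x = [(-0.8)·95 − (-1.6)·150] / 18875 = +0.008689
∂h/∂y = [(-125)·(-1.6) − (-205)·(-0.8)] / 18875 = +0.001907
h(488922, 4281505) = 310.6 + (+0.008689)·(-130) + (+0.001907)·(-95) = 310.6 -1.130 -0.181 = 309.289 m.

309.3 m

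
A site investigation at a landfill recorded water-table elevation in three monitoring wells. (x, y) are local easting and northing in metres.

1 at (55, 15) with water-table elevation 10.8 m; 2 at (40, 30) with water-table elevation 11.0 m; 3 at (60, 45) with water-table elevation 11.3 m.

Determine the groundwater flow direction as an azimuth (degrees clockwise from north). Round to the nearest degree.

190°

Differences from 1: to 2 (Δx, Δy, Δh) = (-15, 15, +0.2); to 3 = (5, 30, +0.5).
Determinant of the coordinate differences = (-15)·30 − 5·15 = -525.
∂h/∂x = [(+0.2)·30 − (+0.5)·15] / -525 = +0.002857
∂h/∂y = [(-15)·(+0.5) − 5·(+0.2)] / -525 = +0.01619
Flow direction (−∇h) has components (-0.002857 E, -0.01619 N).
Azimuth = atan2(E, N) = atan2(-0.002857, -0.01619) = 190.0° ≈ 190°.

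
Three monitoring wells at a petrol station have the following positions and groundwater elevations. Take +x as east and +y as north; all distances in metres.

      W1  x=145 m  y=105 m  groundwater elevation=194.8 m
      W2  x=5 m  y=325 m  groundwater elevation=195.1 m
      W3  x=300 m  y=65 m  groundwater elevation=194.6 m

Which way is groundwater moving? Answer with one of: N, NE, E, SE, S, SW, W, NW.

Three-point gradient (reference W1): Δ to W2 = (-140, 220, +0.3), Δ to W3 = (155, -40, -0.2).
∂h/∂x = -0.001123, ∂h/∂y = +0.0006491 (det = -28500).
Flow = −∇h = (+0.001123 east, -0.0006491 north), which points southeast.

SE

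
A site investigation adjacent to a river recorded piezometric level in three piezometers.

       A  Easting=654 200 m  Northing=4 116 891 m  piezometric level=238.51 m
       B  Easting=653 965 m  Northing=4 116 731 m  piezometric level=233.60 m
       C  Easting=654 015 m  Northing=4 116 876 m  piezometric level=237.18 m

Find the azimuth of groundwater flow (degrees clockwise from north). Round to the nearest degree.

Three-point gradient (reference A): Δ to B = (-235, -160, -4.91), Δ to C = (-185, -15, -1.33).
∂h/∂x = +0.005337, ∂h/∂y = +0.02285 (det = -26075).
Flow direction (−∇h) has components (-0.005337 E, -0.02285 N).
Azimuth = atan2(E, N) = atan2(-0.005337, -0.02285) = 193.1° ≈ 193°.

193°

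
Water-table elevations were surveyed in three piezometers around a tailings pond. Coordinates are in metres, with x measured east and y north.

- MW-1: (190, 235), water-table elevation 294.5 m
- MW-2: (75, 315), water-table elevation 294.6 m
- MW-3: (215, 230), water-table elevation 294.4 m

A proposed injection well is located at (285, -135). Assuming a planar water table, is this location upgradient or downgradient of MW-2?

Taking MW-1 as reference: MW-2−MW-1 = (-115, 80, +0.1); MW-3−MW-1 = (25, -5, -0.1).
Determinant of the coordinate differences = (-115)·(-5) − 25·80 = -1425.
∂h/∂x = [(+0.1)·(-5) − (-0.1)·80] / -1425 = -0.005263
∂h/∂y = [(-115)·(-0.1) − 25·(+0.1)] / -1425 = -0.006316
Head at (285, -135) = 294.5 + (-0.005263)·(95) + (-0.006316)·(-370) = 296.34 m.
That is higher than the 294.6 m at MW-2, so the point is upgradient.

upgradient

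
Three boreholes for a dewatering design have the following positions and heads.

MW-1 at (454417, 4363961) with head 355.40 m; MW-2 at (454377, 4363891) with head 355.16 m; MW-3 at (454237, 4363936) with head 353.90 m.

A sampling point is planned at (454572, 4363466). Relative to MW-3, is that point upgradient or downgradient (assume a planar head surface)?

upgradient

With h = a·x + b·y + c and MW-1 as origin, the differences give:
  (-40)·a + (-70)·b = -0.24
  (-180)·a + (-25)·b = -1.50
Eliminate b (×(-25) and ×(-70), subtract): -11600·a = -99.000 → a = ∂h/∂x = +0.008534
Back-substitute: b = ∂h/∂y = -0.001448.
Head at (454572, 4363466) = 355.40 + (+0.008534)·(155) + (-0.001448)·(-495) = 357.44 m.
That is higher than the 353.90 m at MW-3, so the point is upgradient.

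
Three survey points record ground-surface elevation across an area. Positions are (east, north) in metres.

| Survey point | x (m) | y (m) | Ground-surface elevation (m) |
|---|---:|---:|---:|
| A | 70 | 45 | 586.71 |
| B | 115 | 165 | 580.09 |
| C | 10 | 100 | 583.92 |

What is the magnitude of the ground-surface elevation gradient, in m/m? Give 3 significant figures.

0.0541 m/m

Differences from A: to B (Δx, Δy, Δh) = (45, 120, -6.62); to C = (-60, 55, -2.79).
Solve a·Δx + b·Δy = Δz: det = 45·55 − (-60)·120 = 9675.
∂z/∂x = [(-6.62)·55 − (-2.79)·120] / 9675 = -0.003028
∂z/∂y = [45·(-2.79) − (-60)·(-6.62)] / 9675 = -0.05403
|∇f| = √(-0.003028² + -0.05403²) = 0.05411 m/m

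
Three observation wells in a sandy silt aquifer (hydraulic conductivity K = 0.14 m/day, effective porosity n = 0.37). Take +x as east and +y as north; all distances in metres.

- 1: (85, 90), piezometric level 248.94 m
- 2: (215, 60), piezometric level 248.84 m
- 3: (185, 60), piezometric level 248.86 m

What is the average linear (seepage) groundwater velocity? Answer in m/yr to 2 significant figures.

Differences from 1: to 2 (Δx, Δy, Δh) = (130, -30, -0.10); to 3 = (100, -30, -0.08).
Solve a·Δx + b·Δy = Δh: det = 130·(-30) − 100·(-30) = -900.
∂h/∂x = [(-0.10)·(-30) − (-0.08)·(-30)] / -900 = -0.0006667
∂h/∂y = [130·(-0.08) − 100·(-0.10)] / -900 = +0.0004444
|∇h| = √(-0.0006667² + 0.0004444²) = 0.0008012
Seepage velocity v = K·i/n = 0.14 × 0.0008012 / 0.37 = 0.0003032 m/day = 0.1107 m/yr.

0.11 m/yr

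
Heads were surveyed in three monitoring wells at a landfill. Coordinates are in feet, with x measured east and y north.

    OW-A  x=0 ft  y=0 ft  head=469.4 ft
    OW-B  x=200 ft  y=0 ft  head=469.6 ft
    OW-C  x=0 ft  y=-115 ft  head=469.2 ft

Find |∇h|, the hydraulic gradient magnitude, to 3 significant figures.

0.00201

∂h/∂x = (469.6 − 469.4) / (200 − 0) = +0.001000
∂h/∂y = (469.2 − 469.4) / (-115 − 0) = +0.001739
|∇h| = √(0.001000² + 0.001739²) = 0.002006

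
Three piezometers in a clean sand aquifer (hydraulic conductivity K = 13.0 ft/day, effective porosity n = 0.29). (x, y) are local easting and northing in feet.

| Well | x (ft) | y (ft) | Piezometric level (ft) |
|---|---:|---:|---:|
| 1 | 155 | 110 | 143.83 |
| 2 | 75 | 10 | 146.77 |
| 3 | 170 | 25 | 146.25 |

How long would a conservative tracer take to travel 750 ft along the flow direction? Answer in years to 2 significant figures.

Differences from 1: to 2 (Δx, Δy, Δh) = (-80, -100, +2.94); to 3 = (15, -85, +2.42).
Determinant of the coordinate differences = (-80)·(-85) − 15·(-100) = 8300.
∂h/∂x = [(+2.94)·(-85) − (+2.42)·(-100)] / 8300 = -0.0009518
∂h/∂y = [(-80)·(+2.42) − 15·(+2.94)] / 8300 = -0.02864
|∇h| = √(-0.0009518² + -0.02864²) = 0.02866
Seepage velocity v = K·i/n = 13.0 × 0.02866 / 0.29 = 1.285 ft/day.
t = 750 / 1.285 = 583.7 days = 1.6 years.

1.6 years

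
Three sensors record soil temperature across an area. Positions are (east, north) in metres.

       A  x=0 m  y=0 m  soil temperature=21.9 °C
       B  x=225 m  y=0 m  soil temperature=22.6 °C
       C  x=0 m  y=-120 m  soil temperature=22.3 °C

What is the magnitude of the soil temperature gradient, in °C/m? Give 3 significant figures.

0.00456 °C/m

∂T/∂x = (22.6 − 21.9) / (225 − 0) = +0.003111
∂T/∂y = (22.3 − 21.9) / (-120 − 0) = -0.003333
|∇f| = √(0.003111² + -0.003333²) = 0.004559 °C/m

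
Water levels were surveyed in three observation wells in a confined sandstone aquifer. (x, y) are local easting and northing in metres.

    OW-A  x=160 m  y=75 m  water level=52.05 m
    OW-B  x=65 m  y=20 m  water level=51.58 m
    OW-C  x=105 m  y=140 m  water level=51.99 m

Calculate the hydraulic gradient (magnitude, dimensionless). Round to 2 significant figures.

0.0043

With h = a·x + b·y + c and OW-A as origin, the differences give:
  (-95)·a + (-55)·b = -0.47
  (-55)·a + 65·b = -0.06
Eliminate b (×65 and ×(-55), subtract): -9200·a = -33.850 → a = ∂h/∂x = +0.003679
Back-substitute: b = ∂h/∂y = +0.002190.
|∇h| = √(0.003679² + 0.002190²) = 0.004281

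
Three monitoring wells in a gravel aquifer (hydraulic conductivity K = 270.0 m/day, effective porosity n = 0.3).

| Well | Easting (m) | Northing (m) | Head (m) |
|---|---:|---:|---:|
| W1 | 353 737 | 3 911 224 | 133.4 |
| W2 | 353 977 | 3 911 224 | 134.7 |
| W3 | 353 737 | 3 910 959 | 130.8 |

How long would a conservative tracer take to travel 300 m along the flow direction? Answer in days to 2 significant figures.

30 days

∂h/∂x = (134.7 − 133.4) / (353977 − 353737) = +0.005417
∂h/∂y = (130.8 − 133.4) / (3910959 − 3911224) = +0.009811
|∇h| = √(0.005417² + 0.009811²) = 0.01121
Seepage velocity v = K·i/n = 270.0 × 0.01121 / 0.3 = 10.09 m/day.
t = 300 / 10.09 = 29.73 days.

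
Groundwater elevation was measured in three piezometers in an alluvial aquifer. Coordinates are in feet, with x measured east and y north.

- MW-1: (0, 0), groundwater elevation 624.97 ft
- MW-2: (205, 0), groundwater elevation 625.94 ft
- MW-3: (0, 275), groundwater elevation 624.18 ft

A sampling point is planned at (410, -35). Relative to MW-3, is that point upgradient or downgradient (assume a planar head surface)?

upgradient

∂h/∂x = (625.94 − 624.97) / (205 − 0) = +0.004732
∂h/∂y = (624.18 − 624.97) / (275 − 0) = -0.002873
Head at (410, -35) = 624.97 + (+0.004732)·(410) + (-0.002873)·(-35) = 627.01 ft.
That is higher than the 624.18 ft at MW-3, so the point is upgradient.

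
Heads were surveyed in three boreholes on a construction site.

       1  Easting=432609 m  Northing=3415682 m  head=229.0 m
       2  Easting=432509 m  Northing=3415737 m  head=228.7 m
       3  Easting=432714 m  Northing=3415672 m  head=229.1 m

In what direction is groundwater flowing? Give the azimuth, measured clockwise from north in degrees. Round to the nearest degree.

353°

With h = a·x + b·y + c and 1 as origin, the differences give:
  (-100)·a + 55·b = -0.3
  105·a + (-10)·b = +0.1
Eliminate b (×(-10) and ×55, subtract): -4775·a = -2.50 → a = ∂h/∂x = +0.0005236
Back-substitute: b = ∂h/∂y = -0.004503.
Flow direction (−∇h) has components (-0.0005236 E, +0.004503 N).
Azimuth = atan2(E, N) = atan2(-0.0005236, +0.004503) = 353.4° ≈ 353°.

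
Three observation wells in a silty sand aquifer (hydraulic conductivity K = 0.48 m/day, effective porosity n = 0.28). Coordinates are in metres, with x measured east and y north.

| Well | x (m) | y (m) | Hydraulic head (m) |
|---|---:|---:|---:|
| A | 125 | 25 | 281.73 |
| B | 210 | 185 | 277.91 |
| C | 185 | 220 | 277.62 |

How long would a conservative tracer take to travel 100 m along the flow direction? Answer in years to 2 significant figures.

7.5 years

With h = a·x + b·y + c and A as origin, the differences give:
  85·a + 160·b = -3.82
  60·a + 195·b = -4.11
Eliminate b (×195 and ×160, subtract): 6975·a = -87.300 → a = ∂h/∂x = -0.01252
Back-substitute: b = ∂h/∂y = -0.01723.
|∇h| = √(-0.01252² + -0.01723²) = 0.0213
Seepage velocity v = K·i/n = 0.48 × 0.0213 / 0.28 = 0.03651 m/day.
t = 100 / 0.03651 = 2739 days = 7.5 years.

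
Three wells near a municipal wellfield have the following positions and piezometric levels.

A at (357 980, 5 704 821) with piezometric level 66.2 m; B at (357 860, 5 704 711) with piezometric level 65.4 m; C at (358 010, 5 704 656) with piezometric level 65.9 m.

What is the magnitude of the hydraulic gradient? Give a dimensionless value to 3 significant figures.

Differences from A: to B (Δx, Δy, Δh) = (-120, -110, -0.8); to C = (30, -165, -0.3).
Solve a·Δx + b·Δy = Δh: det = (-120)·(-165) − 30·(-110) = 23100.
∂h/∂x = [(-0.8)·(-165) − (-0.3)·(-110)] / 23100 = +0.004286
∂h/∂y = [(-120)·(-0.3) − 30·(-0.8)] / 23100 = +0.002597
|∇h| = √(0.004286² + 0.002597²) = 0.005011

0.00501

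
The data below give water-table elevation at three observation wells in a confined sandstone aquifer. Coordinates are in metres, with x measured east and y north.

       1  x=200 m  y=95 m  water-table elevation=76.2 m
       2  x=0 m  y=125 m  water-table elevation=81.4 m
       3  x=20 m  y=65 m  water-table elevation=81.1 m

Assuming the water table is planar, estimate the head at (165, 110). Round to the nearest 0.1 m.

Differences from 1: to 2 (Δx, Δy, Δh) = (-200, 30, +5.2); to 3 = (-180, -30, +4.9).
Solve a·Δx + b·Δy = Δh: det = (-200)·(-30) − (-180)·30 = 11400.
∂h/∂x = [(+5.2)·(-30) − (+4.9)·30] / 11400 = -0.02658
∂h/∂y = [(-200)·(+4.9) − (-180)·(+5.2)] / 11400 = -0.003860
h(165, 110) = 76.2 + (-0.02658)·(-35) + (-0.003860)·(15) = 76.2 +0.930 -0.058 = 77.072 m.

77.1 m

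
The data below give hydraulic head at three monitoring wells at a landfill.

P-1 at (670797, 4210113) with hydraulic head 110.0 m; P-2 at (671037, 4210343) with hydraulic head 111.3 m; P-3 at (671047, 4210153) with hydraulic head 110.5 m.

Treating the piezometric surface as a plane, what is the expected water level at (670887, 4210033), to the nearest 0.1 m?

Differences from P-1: to P-2 (Δx, Δy, Δh) = (240, 230, +1.3); to P-3 = (250, 40, +0.5).
Solve a·Δx + b·Δy = Δh: det = 240·40 − 250·230 = -47900.
∂h/∂x = [(+1.3)·40 − (+0.5)·230] / -47900 = +0.001315
∂h/∂y = [240·(+0.5) − 250·(+1.3)] / -47900 = +0.004280
h(670887, 4210033) = 110.0 + (+0.001315)·(90) + (+0.004280)·(-80) = 110.0 +0.118 -0.342 = 109.776 m.

109.8 m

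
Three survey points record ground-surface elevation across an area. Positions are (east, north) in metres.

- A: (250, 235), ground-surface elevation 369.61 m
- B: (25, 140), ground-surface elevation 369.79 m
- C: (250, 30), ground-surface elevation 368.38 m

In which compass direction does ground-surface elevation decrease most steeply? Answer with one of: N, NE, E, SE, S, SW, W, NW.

SE

Three-point gradient (reference A): Δ to B = (-225, -95, +0.18), Δ to C = (0, -205, -1.23).
∂z/∂x = -0.003333, ∂z/∂y = +0.006000 (det = 46125).
Steepest decrease is along −∇f = (+0.003333 E, -0.006000 N) → southeast.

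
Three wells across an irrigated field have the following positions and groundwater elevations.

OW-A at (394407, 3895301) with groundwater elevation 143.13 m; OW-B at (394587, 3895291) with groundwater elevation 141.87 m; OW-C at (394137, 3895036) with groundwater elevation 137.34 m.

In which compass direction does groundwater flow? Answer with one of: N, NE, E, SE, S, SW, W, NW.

S

With h = a·x + b·y + c and OW-A as origin, the differences give:
  180·a + (-10)·b = -1.26
  (-270)·a + (-265)·b = -5.79
Eliminate b (×(-265) and ×(-10), subtract): -50400·a = 276.000 → a = ∂h/∂x = -0.005476
Back-substitute: b = ∂h/∂y = +0.02743.
Flow = −∇h = (+0.005476 east, -0.02743 north), which points south.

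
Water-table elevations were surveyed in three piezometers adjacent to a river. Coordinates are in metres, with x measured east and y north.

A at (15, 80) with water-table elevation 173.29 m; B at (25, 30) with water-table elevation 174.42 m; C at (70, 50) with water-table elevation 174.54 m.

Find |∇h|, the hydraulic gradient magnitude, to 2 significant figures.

0.023

Taking A as reference: B−A = (10, -50, +1.13); C−A = (55, -30, +1.25).
Determinant of the coordinate differences = 10·(-30) − 55·(-50) = 2450.
∂h/∂x = [(+1.13)·(-30) − (+1.25)·(-50)] / 2450 = +0.01167
∂h/∂y = [10·(+1.25) − 55·(+1.13)] / 2450 = -0.02027
|∇h| = √(0.01167² + -0.02027²) = 0.02339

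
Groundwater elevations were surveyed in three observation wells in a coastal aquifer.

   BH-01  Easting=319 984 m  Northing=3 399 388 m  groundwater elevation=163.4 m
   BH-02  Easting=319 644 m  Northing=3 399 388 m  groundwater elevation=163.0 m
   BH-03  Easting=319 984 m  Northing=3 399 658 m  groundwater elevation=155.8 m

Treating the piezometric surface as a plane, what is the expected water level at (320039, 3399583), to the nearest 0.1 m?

158.0 m

∂h/∂x = (163.0 − 163.4) / (319644 − 319984) = +0.001176
∂h/∂y = (155.8 − 163.4) / (3399658 − 3399388) = -0.02815
h(320039, 3399583) = 163.4 + (+0.001176)·(55) + (-0.02815)·(195) = 163.4 +0.065 -5.489 = 157.976 m.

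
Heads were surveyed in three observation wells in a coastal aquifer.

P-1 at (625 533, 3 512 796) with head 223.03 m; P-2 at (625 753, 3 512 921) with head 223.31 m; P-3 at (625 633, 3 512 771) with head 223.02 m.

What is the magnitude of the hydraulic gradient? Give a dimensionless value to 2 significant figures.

Taking P-1 as reference: P-2−P-1 = (220, 125, +0.28); P-3−P-1 = (100, -25, -0.01).
Determinant of the coordinate differences = 220·(-25) − 100·125 = -18000.
∂h/∂x = [(+0.28)·(-25) − (-0.01)·125] / -18000 = +0.0003194
∂h/∂y = [220·(-0.01) − 100·(+0.28)] / -18000 = +0.001678
|∇h| = √(0.0003194² + 0.001678²) = 0.001708

0.0017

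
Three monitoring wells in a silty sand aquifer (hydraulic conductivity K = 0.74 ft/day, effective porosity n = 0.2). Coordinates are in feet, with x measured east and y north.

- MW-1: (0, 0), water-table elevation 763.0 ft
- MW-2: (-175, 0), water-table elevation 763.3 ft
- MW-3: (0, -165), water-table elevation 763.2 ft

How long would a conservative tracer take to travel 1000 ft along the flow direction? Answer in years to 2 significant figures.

350 years

∂h/∂x = (763.3 − 763.0) / (-175 − 0) = -0.001714
∂h/∂y = (763.2 − 763.0) / (-165 − 0) = -0.001212
|∇h| = √(-0.001714² + -0.001212²) = 0.002099
Seepage velocity v = K·i/n = 0.74 × 0.002099 / 0.2 = 0.007766 ft/day.
t = 1000 / 0.007766 = 1.288e+05 days = 353 years.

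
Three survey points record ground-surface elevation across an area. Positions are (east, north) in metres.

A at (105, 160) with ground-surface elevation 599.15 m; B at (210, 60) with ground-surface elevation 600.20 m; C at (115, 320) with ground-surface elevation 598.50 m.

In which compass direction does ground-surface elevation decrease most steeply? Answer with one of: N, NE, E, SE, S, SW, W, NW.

Taking A as reference: B−A = (105, -100, +1.05); C−A = (10, 160, -0.65).
Solve a·Δx + b·Δy = Δz: det = 105·160 − 10·(-100) = 17800.
∂z/∂x = [(+1.05)·160 − (-0.65)·(-100)] / 17800 = +0.005787
∂z/∂y = [105·(-0.65) − 10·(+1.05)] / 17800 = -0.004424
Steepest decrease is along −∇f = (-0.005787 E, +0.004424 N) → northwest.

NW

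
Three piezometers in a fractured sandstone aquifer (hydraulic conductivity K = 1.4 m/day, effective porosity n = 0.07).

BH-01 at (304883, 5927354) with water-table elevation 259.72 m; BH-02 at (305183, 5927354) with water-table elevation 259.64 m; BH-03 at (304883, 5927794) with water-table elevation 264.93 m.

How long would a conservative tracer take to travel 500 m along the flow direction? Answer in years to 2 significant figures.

∂h/∂x = (259.64 − 259.72) / (305183 − 304883) = -0.0002667
∂h/∂y = (264.93 − 259.72) / (5927794 − 5927354) = +0.01184
|∇h| = √(-0.0002667² + 0.01184²) = 0.01184
Seepage velocity v = K·i/n = 1.4 × 0.01184 / 0.07 = 0.2368 m/day.
t = 500 / 0.2368 = 2111 days = 5.78 years.

5.8 years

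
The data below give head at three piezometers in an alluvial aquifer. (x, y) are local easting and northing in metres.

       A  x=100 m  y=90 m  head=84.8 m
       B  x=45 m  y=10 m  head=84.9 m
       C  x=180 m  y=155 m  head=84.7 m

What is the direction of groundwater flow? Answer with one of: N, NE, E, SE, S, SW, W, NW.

NE

Three-point gradient (reference A): Δ to B = (-55, -80, +0.1), Δ to C = (80, 65, -0.1).
∂h/∂x = -0.0005310, ∂h/∂y = -0.0008850 (det = 2825).
Flow = −∇h = (+0.0005310 east, +0.0008850 north), which points northeast.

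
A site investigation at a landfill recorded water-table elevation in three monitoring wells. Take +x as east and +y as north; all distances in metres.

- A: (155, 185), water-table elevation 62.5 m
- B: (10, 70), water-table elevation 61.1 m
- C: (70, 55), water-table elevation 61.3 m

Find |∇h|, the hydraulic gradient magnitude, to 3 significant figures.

Taking A as reference: B−A = (-145, -115, -1.4); C−A = (-85, -130, -1.2).
Determinant of the coordinate differences = (-145)·(-130) − (-85)·(-115) = 9075.
∂h/∂x = [(-1.4)·(-130) − (-1.2)·(-115)] / 9075 = +0.004848
∂h/∂y = [(-145)·(-1.2) − (-85)·(-1.4)] / 9075 = +0.006061
|∇h| = √(0.004848² + 0.006061²) = 0.007761

0.00776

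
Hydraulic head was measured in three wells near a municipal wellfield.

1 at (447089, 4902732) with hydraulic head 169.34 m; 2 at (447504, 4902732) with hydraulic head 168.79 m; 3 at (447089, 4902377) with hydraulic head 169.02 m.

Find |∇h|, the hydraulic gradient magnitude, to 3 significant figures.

0.00160

∂h/∂x = (168.79 − 169.34) / (447504 − 447089) = -0.001325
∂h/∂y = (169.02 − 169.34) / (4902377 − 4902732) = +0.0009014
|∇h| = √(-0.001325² + 0.0009014²) = 0.001603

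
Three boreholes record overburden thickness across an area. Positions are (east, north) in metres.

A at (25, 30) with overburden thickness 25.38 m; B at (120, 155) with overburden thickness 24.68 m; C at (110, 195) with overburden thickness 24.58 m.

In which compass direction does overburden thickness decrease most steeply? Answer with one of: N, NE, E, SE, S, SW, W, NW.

NE

With d = a·x + b·y + c and A as origin, the differences give:
  95·a + 125·b = -0.70
  85·a + 165·b = -0.80
Eliminate b (×165 and ×125, subtract): 5050·a = -15.500 → a = ∂d/∂x = -0.003069
Back-substitute: b = ∂d/∂y = -0.003267.
Steepest decrease is along −∇f = (+0.003069 E, +0.003267 N) → northeast.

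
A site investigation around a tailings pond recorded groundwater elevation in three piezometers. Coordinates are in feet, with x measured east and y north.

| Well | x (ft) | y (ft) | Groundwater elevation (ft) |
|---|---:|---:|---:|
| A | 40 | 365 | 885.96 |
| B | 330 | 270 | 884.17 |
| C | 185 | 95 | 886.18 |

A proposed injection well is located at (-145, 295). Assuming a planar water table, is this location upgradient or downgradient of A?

Differences from A: to B (Δx, Δy, Δh) = (290, -95, -1.79); to C = (145, -270, +0.22).
Solve a·Δx + b·Δy = Δh: det = 290·(-270) − 145·(-95) = -64525.
∂h/∂x = [(-1.79)·(-270) − (+0.22)·(-95)] / -64525 = -0.007814
∂h/∂y = [290·(+0.22) − 145·(-1.79)] / -64525 = -0.005011
Head at (-145, 295) = 885.96 + (-0.007814)·(-185) + (-0.005011)·(-70) = 887.76 ft.
That is higher than the 885.96 ft at A, so the point is upgradient.

upgradient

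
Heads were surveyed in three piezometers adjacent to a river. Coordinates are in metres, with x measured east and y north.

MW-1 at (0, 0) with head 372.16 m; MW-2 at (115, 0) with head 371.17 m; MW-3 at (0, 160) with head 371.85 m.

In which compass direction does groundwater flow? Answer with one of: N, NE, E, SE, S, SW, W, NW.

E

∂h/∂x = (371.17 − 372.16) / (115 − 0) = -0.008609
∂h/∂y = (371.85 − 372.16) / (160 − 0) = -0.001938
Flow = −∇h = (+0.008609 east, +0.001938 north), which points east.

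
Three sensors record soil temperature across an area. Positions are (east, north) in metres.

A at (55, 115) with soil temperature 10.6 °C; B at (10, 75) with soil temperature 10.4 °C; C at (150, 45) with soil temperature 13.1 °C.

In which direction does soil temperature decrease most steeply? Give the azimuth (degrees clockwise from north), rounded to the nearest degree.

309°

Taking A as reference: B−A = (-45, -40, -0.2); C−A = (95, -70, +2.5).
Solve a·Δx + b·Δy = ΔT: det = (-45)·(-70) − 95·(-40) = 6950.
∂T/∂x = [(-0.2)·(-70) − (+2.5)·(-40)] / 6950 = +0.01640
∂T/∂y = [(-45)·(+2.5) − 95·(-0.2)] / 6950 = -0.01345
Steepest decrease is along −∇f: components (-0.01640 E, +0.01345 N).
Azimuth = atan2(-0.01640, +0.01345) = 309.4° ≈ 309°.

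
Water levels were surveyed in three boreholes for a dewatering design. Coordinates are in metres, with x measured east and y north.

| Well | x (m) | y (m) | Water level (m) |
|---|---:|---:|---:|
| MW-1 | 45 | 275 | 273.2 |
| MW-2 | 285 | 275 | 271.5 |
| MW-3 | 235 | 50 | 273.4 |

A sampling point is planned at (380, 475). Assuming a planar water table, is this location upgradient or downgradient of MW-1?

Differences from MW-1: to MW-2 (Δx, Δy, Δh) = (240, 0, -1.7); to MW-3 = (190, -225, +0.2).
Solve a·Δx + b·Δy = Δh: det = 240·(-225) − 190·0 = -54000.
∂h/∂x = [(-1.7)·(-225) − (+0.2)·0] / -54000 = -0.007083
∂h/∂y = [240·(+0.2) − 190·(-1.7)] / -54000 = -0.006870
Head at (380, 475) = 273.2 + (-0.007083)·(335) + (-0.006870)·(200) = 269.45 m.
That is lower than the 273.2 m at MW-1, so the point is downgradient.

downgradient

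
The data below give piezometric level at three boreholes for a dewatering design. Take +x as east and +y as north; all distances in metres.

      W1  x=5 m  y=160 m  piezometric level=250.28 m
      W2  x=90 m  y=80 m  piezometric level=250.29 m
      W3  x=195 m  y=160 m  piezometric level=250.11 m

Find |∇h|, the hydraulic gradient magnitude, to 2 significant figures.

With h = a·x + b·y + c and W1 as origin, the differences give:
  85·a + (-80)·b = +0.01
  190·a + 0·b = -0.17
Eliminate b (×0 and ×(-80), subtract): 15200·a = -13.600 → a = ∂h/∂x = -0.0008947
Back-substitute: b = ∂h/∂y = -0.001076.
|∇h| = √(-0.0008947² + -0.001076²) = 0.001399

0.0014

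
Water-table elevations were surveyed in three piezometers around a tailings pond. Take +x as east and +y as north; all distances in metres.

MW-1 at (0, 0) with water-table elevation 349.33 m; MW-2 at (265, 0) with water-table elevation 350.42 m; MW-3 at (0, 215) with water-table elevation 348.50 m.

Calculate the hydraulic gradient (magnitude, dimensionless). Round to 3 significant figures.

0.00564

∂h/∂x = (350.42 − 349.33) / (265 − 0) = +0.004113
∂h/∂y = (348.50 − 349.33) / (215 − 0) = -0.003860
|∇h| = √(0.004113² + -0.003860²) = 0.005641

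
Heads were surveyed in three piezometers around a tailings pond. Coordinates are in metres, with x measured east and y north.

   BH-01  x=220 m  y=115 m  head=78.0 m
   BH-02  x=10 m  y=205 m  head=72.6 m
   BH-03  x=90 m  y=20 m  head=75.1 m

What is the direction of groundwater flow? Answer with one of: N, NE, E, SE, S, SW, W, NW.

W

Differences from BH-01: to BH-02 (Δx, Δy, Δh) = (-210, 90, -5.4); to BH-03 = (-130, -95, -2.9).
Determinant of the coordinate differences = (-210)·(-95) − (-130)·90 = 31650.
∂h/∂x = [(-5.4)·(-95) − (-2.9)·90] / 31650 = +0.02445
∂h/∂y = [(-210)·(-2.9) − (-130)·(-5.4)] / 31650 = -0.002938
Flow = −∇h = (-0.02445 east, +0.002938 north), which points west.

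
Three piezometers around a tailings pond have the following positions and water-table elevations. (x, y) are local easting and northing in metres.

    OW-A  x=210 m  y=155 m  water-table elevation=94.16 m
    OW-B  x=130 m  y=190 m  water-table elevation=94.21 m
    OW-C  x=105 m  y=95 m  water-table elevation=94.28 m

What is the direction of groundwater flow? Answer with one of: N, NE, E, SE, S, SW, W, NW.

NE

Three-point gradient (reference OW-A): Δ to OW-B = (-80, 35, +0.05), Δ to OW-C = (-105, -60, +0.12).
∂h/∂x = -0.0008496, ∂h/∂y = -0.0005133 (det = 8475).
Flow = −∇h = (+0.0008496 east, +0.0005133 north), which points northeast.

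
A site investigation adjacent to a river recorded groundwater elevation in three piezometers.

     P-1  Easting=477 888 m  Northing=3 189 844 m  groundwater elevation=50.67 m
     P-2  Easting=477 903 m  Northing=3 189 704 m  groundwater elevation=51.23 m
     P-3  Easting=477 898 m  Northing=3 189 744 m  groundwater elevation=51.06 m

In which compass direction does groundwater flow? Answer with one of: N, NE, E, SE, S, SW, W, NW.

Differences from P-1: to P-2 (Δx, Δy, Δh) = (15, -140, +0.56); to P-3 = (10, -100, +0.39).
Determinant of the coordinate differences = 15·(-100) − 10·(-140) = -100.
∂h/∂x = [(+0.56)·(-100) − (+0.39)·(-140)] / -100 = +0.01400
∂h/∂y = [15·(+0.39) − 10·(+0.56)] / -100 = -0.002500
Flow = −∇h = (-0.01400 east, +0.002500 north), which points west.

W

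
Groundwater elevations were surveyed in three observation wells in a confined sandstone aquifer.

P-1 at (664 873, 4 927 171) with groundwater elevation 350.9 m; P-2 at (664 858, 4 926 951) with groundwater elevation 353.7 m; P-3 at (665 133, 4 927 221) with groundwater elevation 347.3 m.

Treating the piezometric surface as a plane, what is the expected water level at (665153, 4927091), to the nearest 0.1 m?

Taking P-1 as reference: P-2−P-1 = (-15, -220, +2.8); P-3−P-1 = (260, 50, -3.6).
Solve a·Δx + b·Δy = Δh: det = (-15)·50 − 260·(-220) = 56450.
∂h/∂x = [(+2.8)·50 − (-3.6)·(-220)] / 56450 = -0.01155
∂h/∂y = [(-15)·(-3.6) − 260·(+2.8)] / 56450 = -0.01194
h(665153, 4927091) = 350.9 + (-0.01155)·(280) + (-0.01194)·(-80) = 350.9 -3.234 +0.955 = 348.621 m.

348.6 m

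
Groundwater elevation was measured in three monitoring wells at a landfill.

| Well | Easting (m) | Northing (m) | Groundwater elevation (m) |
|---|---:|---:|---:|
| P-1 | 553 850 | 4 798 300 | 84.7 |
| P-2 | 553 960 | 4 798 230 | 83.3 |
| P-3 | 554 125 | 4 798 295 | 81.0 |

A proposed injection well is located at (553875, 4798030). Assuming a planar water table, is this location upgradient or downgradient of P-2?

upgradient

With h = a·x + b·y + c and P-1 as origin, the differences give:
  110·a + (-70)·b = -1.4
  275·a + (-5)·b = -3.7
Eliminate b (×(-5) and ×(-70), subtract): 18700·a = -252.00 → a = ∂h/∂x = -0.01348
Back-substitute: b = ∂h/∂y = -0.001176.
Head at (553875, 4798030) = 84.7 + (-0.01348)·(25) + (-0.001176)·(-270) = 84.68 m.
That is higher than the 83.3 m at P-2, so the point is upgradient.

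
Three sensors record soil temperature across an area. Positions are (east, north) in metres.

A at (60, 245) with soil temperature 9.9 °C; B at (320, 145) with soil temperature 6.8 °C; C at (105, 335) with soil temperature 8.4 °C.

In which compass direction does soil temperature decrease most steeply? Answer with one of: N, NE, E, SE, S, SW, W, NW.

NE

Taking A as reference: B−A = (260, -100, -3.1); C−A = (45, 90, -1.5).
Determinant of the coordinate differences = 260·90 − 45·(-100) = 27900.
∂T/∂x = [(-3.1)·90 − (-1.5)·(-100)] / 27900 = -0.01538
∂T/∂y = [260·(-1.5) − 45·(-3.1)] / 27900 = -0.008978
Steepest decrease is along −∇f = (+0.01538 E, +0.008978 N) → northeast.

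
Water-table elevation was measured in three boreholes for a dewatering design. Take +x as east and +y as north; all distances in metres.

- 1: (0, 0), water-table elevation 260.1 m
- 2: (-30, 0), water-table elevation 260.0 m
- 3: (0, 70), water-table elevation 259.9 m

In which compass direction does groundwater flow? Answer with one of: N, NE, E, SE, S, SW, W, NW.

∂h/∂x = (260.0 − 260.1) / (-30 − 0) = +0.003333
∂h/∂y = (259.9 − 260.1) / (70 − 0) = -0.002857
Flow = −∇h = (-0.003333 east, +0.002857 north), which points northwest.

NW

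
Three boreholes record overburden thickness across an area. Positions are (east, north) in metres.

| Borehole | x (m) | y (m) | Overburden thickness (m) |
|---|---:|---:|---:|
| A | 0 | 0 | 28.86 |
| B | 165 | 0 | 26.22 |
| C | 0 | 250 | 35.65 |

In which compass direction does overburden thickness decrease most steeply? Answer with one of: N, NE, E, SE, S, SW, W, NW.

SE

∂d/∂x = (26.22 − 28.86) / (165 − 0) = -0.01600
∂d/∂y = (35.65 − 28.86) / (250 − 0) = +0.02716
Steepest decrease is along −∇f = (+0.01600 E, -0.02716 N) → southeast.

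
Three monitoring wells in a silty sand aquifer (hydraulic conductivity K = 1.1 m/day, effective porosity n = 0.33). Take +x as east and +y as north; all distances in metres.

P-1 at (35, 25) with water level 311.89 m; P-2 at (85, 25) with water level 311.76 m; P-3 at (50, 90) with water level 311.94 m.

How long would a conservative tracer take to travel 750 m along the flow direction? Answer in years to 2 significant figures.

210 years

Three-point gradient (reference P-1): Δ to P-2 = (50, 0, -0.13), Δ to P-3 = (15, 65, +0.05).
∂h/∂x = -0.002600, ∂h/∂y = +0.001369 (det = 3250).
|∇h| = √(-0.002600² + 0.001369²) = 0.002938
Seepage velocity v = K·i/n = 1.1 × 0.002938 / 0.33 = 0.009793 m/day.
t = 750 / 0.009793 = 7.659e+04 days = 210 years.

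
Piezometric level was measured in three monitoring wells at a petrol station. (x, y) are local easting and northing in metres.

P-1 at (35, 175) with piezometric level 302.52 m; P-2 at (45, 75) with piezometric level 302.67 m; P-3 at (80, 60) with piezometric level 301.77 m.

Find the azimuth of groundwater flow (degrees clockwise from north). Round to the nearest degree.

081°

Differences from P-1: to P-2 (Δx, Δy, Δh) = (10, -100, +0.15); to P-3 = (45, -115, -0.75).
Solve a·Δx + b·Δy = Δh: det = 10·(-115) − 45·(-100) = 3350.
∂h/∂x = [(+0.15)·(-115) − (-0.75)·(-100)] / 3350 = -0.02754
∂h/∂y = [10·(-0.75) − 45·(+0.15)] / 3350 = -0.004254
Flow direction (−∇h) has components (+0.02754 E, +0.004254 N).
Azimuth = atan2(E, N) = atan2(+0.02754, +0.004254) = 81.2° ≈ 081°.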